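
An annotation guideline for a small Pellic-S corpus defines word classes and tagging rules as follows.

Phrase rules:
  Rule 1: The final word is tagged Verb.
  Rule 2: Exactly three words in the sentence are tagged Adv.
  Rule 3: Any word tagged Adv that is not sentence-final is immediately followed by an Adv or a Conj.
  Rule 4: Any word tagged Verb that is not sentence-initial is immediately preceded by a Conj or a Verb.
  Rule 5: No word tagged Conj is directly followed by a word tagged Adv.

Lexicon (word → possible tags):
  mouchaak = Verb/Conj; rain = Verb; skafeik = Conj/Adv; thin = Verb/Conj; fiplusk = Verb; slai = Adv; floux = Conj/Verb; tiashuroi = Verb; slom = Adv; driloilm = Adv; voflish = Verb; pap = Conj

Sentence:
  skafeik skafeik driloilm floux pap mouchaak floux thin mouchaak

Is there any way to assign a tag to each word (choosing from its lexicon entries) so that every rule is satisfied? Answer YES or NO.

YES

Candidates per position — 1:skafeik {Conj,Adv}; 2:skafeik {Conj,Adv}; 3:driloilm {Adv}; 4:floux {Conj,Verb}; 5:pap {Conj}; 6:mouchaak {Verb,Conj}; 7:floux {Conj,Verb}; 8:thin {Verb,Conj}; 9:mouchaak {Verb,Conj}.
One satisfying assignment: Adv Adv Adv Conj Conj Conj Verb Verb Verb.
Checking: rule 1 holds; rule 2 holds; rule 3 holds; rule 4 holds; rule 5 holds.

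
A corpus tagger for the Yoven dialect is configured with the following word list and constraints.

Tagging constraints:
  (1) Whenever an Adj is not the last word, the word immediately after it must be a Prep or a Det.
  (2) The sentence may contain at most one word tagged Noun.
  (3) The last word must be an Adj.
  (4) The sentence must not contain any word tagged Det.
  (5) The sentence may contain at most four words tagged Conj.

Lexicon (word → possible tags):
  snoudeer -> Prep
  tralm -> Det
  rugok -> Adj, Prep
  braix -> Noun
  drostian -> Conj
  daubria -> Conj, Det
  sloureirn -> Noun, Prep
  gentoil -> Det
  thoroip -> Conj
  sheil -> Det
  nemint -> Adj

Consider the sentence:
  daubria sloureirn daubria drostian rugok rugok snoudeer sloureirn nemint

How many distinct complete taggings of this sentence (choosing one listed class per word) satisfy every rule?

9

Candidates per position — 1:daubria {Conj,Det}; 2:sloureirn {Noun,Prep}; 3:daubria {Conj,Det}; 4:drostian {Conj}; 5:rugok {Adj,Prep}; 6:rugok {Adj,Prep}; 7:snoudeer {Prep}; 8:sloureirn {Noun,Prep}; 9:nemint {Adj}.
There are 64 candidate sequences in total.
Checking each against the rules leaves 9 sequences.
Count = 9.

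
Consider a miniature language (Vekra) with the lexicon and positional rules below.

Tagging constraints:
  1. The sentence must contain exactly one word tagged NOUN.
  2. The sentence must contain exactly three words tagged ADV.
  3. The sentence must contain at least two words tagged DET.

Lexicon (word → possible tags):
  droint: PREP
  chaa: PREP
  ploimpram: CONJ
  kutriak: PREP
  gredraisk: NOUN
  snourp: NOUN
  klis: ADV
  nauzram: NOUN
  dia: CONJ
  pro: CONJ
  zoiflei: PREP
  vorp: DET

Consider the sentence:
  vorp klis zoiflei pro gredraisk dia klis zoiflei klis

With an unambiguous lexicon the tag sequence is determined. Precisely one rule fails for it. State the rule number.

Fixed tagging: DET ADV PREP CONJ NOUN CONJ ADV PREP ADV.
Checking each rule: R1 holds, R2 holds, R3 violated.
Only rule 3 fails.

3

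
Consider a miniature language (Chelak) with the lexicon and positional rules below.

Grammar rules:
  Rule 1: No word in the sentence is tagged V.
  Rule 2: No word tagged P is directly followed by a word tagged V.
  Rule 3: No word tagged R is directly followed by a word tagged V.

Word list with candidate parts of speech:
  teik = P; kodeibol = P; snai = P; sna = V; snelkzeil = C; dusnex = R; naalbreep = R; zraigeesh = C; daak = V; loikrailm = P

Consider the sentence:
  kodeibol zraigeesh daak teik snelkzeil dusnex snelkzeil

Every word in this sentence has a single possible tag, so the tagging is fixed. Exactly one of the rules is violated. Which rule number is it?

Fixed tagging: P C V P C R C.
Rule check: R1 ✗, R2 ✓, R3 ✓.
Only rule 1 fails.

1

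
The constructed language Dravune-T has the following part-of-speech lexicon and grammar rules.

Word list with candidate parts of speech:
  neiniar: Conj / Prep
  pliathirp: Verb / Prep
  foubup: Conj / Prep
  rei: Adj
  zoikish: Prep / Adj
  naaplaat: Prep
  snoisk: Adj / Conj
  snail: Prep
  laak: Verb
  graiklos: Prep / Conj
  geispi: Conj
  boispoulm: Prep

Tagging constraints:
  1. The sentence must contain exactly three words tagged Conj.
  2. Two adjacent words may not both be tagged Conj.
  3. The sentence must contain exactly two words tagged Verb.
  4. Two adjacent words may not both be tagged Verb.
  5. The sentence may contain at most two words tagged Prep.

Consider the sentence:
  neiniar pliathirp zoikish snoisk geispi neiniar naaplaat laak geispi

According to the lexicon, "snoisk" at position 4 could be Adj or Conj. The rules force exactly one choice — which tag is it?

Candidates per position — 1:neiniar {Conj,Prep}; 2:pliathirp {Verb,Prep}; 3:zoikish {Prep,Adj}; 4:snoisk {Adj,Conj}; 5:geispi {Conj}; 6:neiniar {Conj,Prep}; 7:naaplaat {Prep}; 8:laak {Verb}; 9:geispi {Conj}.
At position 2, choosing Prep makes rule 3 impossible to satisfy; hence Verb.
At position 4, choosing Conj makes rule 2 impossible to satisfy; hence Adj.
At position 6, choosing Conj makes rule 2 impossible to satisfy; hence Prep.
At position 1, choosing Prep makes rule 1 impossible to satisfy; hence Conj.
At position 3, choosing Prep makes rule 5 impossible to satisfy; hence Adj.
The only consistent sequence is: Conj Verb Adj Adj Conj Prep Prep Verb Conj.
Verifying each rule — rule 1 ok; rule 2 ok; rule 3 ok; rule 4 ok; rule 5 ok.

Adj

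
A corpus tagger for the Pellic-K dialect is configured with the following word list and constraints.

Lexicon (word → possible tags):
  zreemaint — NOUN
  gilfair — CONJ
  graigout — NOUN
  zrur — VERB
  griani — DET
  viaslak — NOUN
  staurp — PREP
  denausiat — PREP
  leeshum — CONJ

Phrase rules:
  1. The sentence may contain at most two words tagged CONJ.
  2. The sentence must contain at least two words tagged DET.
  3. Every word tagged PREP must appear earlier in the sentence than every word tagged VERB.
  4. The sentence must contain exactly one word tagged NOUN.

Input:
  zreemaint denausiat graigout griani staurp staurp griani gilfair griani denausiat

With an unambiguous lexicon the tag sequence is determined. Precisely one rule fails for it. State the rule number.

4

Fixed tagging: NOUN PREP NOUN DET PREP PREP DET CONJ DET PREP.
Applying the rules: R1 holds, R2 holds, R3 holds, R4 violated.
Only rule 4 fails.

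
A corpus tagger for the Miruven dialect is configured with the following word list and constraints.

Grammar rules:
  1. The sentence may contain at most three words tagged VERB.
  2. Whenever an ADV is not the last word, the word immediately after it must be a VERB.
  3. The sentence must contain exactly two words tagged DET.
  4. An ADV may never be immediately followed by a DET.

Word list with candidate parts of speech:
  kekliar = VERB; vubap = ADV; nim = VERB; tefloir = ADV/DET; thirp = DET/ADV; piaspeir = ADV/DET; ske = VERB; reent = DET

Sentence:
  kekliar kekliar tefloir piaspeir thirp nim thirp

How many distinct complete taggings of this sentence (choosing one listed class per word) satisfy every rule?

1

Candidates per position — 1:kekliar {VERB}; 2:kekliar {VERB}; 3:tefloir {ADV,DET}; 4:piaspeir {ADV,DET}; 5:thirp {DET,ADV}; 6:nim {VERB}; 7:thirp {DET,ADV}.
There are 16 candidate sequences in total.
The sequences that satisfy every rule: VERB VERB DET DET ADV VERB ADV.
Count = 1.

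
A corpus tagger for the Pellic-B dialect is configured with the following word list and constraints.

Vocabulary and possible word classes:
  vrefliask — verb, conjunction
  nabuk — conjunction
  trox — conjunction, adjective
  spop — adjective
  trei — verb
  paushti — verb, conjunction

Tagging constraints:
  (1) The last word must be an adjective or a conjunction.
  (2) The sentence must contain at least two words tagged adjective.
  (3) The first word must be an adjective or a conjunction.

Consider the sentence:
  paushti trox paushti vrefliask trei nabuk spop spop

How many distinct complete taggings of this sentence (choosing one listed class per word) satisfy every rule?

Candidates per position — 1:paushti {verb,conjunction}; 2:trox {conjunction,adjective}; 3:paushti {verb,conjunction}; 4:vrefliask {verb,conjunction}; 5:trei {verb}; 6:nabuk {conjunction}; 7:spop {adjective}; 8:spop {adjective}.
There are 16 candidate sequences in total.
Checking each against the rules leaves 8 sequences.
Count = 8.

8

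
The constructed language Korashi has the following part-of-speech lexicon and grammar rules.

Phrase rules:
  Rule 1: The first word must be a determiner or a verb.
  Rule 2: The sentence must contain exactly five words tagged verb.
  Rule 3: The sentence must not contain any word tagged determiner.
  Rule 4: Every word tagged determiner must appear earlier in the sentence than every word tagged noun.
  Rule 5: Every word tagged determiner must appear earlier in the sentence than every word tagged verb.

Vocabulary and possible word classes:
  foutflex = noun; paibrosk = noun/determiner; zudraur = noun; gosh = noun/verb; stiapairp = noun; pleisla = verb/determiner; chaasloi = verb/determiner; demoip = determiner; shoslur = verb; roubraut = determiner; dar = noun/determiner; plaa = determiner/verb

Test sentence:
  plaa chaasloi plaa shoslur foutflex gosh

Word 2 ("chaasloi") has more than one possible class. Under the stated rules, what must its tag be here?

Candidates per position — 1:plaa {determiner,verb}; 2:chaasloi {verb,determiner}; 3:plaa {determiner,verb}; 4:shoslur {verb}; 5:foutflex {noun}; 6:gosh {noun,verb}.
Word 1 cannot be determiner — rule 2 would then fail for every completion. It is verb.
Word 2 cannot be determiner — rule 2 would then fail for every completion. It is verb.
Word 3 cannot be determiner — rule 2 would then fail for every completion. It is verb.
Word 6 cannot be noun — rule 2 would then fail for every completion. It is verb.
So the tagging must be: verb verb verb verb noun verb.
Verifying each rule — rule 1 ✓; rule 2 ✓; rule 3 ✓; rule 4 ✓; rule 5 ✓.

verb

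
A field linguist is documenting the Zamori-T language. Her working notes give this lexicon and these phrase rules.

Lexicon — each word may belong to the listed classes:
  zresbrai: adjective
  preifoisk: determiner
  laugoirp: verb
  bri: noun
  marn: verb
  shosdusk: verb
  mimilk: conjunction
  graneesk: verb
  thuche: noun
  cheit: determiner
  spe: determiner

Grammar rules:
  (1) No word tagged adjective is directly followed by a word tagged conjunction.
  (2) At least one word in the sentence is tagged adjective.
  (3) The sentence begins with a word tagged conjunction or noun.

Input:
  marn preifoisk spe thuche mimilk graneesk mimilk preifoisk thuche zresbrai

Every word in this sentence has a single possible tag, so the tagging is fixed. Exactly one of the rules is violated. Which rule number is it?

3

Fixed tagging: verb determiner determiner noun conjunction verb conjunction determiner noun adjective.
Rule check: R1 ✓, R2 ✓, R3 ✗.
Only rule 3 fails.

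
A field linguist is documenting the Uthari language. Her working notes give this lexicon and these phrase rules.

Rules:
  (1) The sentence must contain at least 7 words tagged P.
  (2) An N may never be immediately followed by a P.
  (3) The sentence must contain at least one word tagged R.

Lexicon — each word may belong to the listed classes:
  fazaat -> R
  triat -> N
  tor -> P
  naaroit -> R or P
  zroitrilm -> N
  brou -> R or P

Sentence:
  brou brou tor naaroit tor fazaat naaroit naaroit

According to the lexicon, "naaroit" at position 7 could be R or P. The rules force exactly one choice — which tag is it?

P

Candidates per position — 1:brou {R,P}; 2:brou {R,P}; 3:tor {P}; 4:naaroit {R,P}; 5:tor {P}; 6:fazaat {R}; 7:naaroit {R,P}; 8:naaroit {R,P}.
Position 1: R is ruled out by rule 1; that leaves P.
Position 2: R is ruled out by rule 1; that leaves P.
Position 4: R is ruled out by rule 1; that leaves P.
Position 7: R is ruled out by rule 1; that leaves P.
Position 8: R is ruled out by rule 1; that leaves P.
So the tagging must be: P P P P P R P P.
Verifying each rule — rule 1 ok; rule 2 ok; rule 3 ok.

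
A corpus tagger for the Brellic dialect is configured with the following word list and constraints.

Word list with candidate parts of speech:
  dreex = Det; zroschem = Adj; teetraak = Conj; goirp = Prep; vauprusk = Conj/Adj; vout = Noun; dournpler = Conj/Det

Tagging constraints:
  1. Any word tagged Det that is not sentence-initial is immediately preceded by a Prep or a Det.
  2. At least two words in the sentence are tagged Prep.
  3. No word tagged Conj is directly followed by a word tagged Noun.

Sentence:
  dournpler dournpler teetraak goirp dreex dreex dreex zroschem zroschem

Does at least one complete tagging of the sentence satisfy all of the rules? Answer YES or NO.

Candidates per position — 1:dournpler {Conj,Det}; 2:dournpler {Conj,Det}; 3:teetraak {Conj}; 4:goirp {Prep}; 5:dreex {Det}; 6:dreex {Det}; 7:dreex {Det}; 8:zroschem {Adj}; 9:zroschem {Adj}.
Rule 2 cannot be satisfied by any choice of tags from the lexicon.
So there is no consistent tagging.

NO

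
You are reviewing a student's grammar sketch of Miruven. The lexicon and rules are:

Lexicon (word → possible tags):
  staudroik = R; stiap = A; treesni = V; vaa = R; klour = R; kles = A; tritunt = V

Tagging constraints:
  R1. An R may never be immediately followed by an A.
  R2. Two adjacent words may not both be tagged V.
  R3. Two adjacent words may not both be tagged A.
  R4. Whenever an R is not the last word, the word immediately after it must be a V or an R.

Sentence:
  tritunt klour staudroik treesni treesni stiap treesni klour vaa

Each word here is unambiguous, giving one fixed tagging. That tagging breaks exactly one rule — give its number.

2

Fixed tagging: V R R V V A V R R.
Checking each rule: R1 holds, R2 violated, R3 holds, R4 holds.
Only rule 2 fails.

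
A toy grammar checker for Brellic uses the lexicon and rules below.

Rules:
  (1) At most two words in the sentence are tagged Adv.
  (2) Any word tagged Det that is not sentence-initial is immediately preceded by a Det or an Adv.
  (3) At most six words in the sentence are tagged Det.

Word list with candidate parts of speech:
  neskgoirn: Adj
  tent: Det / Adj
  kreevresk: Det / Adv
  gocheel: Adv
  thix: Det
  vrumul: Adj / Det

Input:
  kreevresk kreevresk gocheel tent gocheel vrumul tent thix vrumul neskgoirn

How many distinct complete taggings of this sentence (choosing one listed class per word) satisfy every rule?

Candidates per position — 1:kreevresk {Det,Adv}; 2:kreevresk {Det,Adv}; 3:gocheel {Adv}; 4:tent {Det,Adj}; 5:gocheel {Adv}; 6:vrumul {Adj,Det}; 7:tent {Det,Adj}; 8:thix {Det}; 9:vrumul {Adj,Det}; 10:neskgoirn {Adj}.
There are 64 candidate sequences in total.
The sequences that satisfy every rule: Det Det Adv Det Adv Det Det Det Adj Adj; Det Det Adv Adj Adv Det Det Det Adj Adj; Det Det Adv Adj Adv Det Det Det Det Adj.
Count = 3.

3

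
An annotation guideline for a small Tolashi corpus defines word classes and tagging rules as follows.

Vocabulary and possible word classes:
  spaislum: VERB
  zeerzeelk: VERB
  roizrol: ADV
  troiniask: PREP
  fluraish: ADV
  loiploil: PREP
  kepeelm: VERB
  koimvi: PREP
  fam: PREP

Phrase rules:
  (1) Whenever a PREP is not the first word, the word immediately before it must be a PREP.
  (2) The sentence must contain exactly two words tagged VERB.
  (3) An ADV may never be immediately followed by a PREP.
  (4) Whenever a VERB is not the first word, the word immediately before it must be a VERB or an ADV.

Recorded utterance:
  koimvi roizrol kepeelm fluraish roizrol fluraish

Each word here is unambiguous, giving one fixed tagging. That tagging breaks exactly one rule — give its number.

Fixed tagging: PREP ADV VERB ADV ADV ADV.
Checking each rule: R1 pass, R2 fail, R3 pass, R4 pass.
Only rule 2 fails.

2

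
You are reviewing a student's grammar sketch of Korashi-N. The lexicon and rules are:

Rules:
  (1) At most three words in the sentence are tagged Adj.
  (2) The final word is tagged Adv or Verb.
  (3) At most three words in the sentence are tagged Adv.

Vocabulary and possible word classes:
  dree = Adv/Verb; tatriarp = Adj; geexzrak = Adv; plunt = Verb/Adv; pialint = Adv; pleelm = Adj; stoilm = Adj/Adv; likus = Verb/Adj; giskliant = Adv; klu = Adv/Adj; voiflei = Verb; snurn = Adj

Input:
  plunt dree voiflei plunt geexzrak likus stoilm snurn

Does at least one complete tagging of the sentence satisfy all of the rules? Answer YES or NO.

NO

Candidates per position — 1:plunt {Verb,Adv}; 2:dree {Adv,Verb}; 3:voiflei {Verb}; 4:plunt {Verb,Adv}; 5:geexzrak {Adv}; 6:likus {Verb,Adj}; 7:stoilm {Adj,Adv}; 8:snurn {Adj}.
Rule 2 cannot be satisfied by any choice of tags from the lexicon.
So there is no consistent tagging.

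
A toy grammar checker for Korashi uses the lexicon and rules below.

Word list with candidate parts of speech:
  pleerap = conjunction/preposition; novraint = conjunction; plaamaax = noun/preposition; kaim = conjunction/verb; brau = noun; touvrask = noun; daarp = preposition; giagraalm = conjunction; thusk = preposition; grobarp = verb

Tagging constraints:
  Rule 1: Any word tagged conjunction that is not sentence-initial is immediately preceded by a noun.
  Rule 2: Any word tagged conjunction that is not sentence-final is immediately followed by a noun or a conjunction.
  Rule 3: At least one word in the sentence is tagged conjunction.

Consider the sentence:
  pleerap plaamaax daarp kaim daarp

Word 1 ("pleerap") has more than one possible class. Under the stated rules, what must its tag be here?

Candidates per position — 1:pleerap {conjunction,preposition}; 2:plaamaax {noun,preposition}; 3:daarp {preposition}; 4:kaim {conjunction,verb}; 5:daarp {preposition}.
If word 4 were conjunction, no tagging could satisfy rule 1; so word 4 is verb.
If word 1 were preposition, no tagging could satisfy rule 3; so word 1 is conjunction.
If word 2 were preposition, no tagging could satisfy rule 2; so word 2 is noun.
The unique satisfying tagging is: conjunction noun preposition verb preposition.
Checking: rule 1 ✓; rule 2 ✓; rule 3 ✓.

conjunction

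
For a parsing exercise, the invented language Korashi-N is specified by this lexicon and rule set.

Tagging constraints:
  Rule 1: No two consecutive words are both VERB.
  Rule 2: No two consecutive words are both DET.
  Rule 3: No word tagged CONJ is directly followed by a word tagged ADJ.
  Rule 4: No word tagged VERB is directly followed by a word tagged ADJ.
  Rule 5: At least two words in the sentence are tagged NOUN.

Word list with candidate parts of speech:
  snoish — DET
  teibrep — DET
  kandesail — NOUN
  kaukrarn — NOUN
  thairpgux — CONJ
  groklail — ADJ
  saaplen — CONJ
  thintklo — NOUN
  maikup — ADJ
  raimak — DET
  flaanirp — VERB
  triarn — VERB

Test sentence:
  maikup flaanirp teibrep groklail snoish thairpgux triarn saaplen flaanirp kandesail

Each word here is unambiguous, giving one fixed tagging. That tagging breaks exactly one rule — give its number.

Fixed tagging: ADJ VERB DET ADJ DET CONJ VERB CONJ VERB NOUN.
Applying the rules: R1 ✓, R2 ✓, R3 ✓, R4 ✓, R5 ✗.
Only rule 5 fails.

5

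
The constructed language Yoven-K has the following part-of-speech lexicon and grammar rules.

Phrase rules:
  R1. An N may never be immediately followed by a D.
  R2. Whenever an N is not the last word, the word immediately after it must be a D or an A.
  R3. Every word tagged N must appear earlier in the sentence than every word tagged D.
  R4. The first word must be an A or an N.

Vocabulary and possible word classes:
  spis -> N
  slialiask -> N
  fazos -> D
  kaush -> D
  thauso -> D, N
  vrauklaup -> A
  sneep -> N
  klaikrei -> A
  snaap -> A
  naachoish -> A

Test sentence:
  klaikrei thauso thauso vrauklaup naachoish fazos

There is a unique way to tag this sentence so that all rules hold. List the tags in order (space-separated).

A D D A A D

Candidates per position — 1:klaikrei {A}; 2:thauso {D,N}; 3:thauso {D,N}; 4:vrauklaup {A}; 5:naachoish {A}; 6:fazos {D}.
The remaining ambiguous positions (2, 3) are resolved jointly — only one combination satisfies every rule.
The unique satisfying tagging is: A D D A A D.
Verifying each rule — rule 1 holds; rule 2 holds; rule 3 holds; rule 4 holds.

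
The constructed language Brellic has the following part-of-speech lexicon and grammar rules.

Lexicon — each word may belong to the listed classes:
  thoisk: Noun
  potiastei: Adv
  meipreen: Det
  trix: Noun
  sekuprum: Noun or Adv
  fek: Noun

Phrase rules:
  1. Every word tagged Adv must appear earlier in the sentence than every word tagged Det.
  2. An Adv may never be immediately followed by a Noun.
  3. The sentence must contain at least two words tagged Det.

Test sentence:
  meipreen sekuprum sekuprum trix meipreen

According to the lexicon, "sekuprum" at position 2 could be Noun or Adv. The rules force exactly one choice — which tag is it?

Candidates per position — 1:meipreen {Det}; 2:sekuprum {Noun,Adv}; 3:sekuprum {Noun,Adv}; 4:trix {Noun}; 5:meipreen {Det}.
Word 2 cannot be Adv — rule 1 would then fail for every completion. It is Noun.
Word 3 cannot be Adv — rule 1 would then fail for every completion. It is Noun.
So the tagging must be: Det Noun Noun Noun Det.
Checking: rule 1 satisfied; rule 2 satisfied; rule 3 satisfied.

Noun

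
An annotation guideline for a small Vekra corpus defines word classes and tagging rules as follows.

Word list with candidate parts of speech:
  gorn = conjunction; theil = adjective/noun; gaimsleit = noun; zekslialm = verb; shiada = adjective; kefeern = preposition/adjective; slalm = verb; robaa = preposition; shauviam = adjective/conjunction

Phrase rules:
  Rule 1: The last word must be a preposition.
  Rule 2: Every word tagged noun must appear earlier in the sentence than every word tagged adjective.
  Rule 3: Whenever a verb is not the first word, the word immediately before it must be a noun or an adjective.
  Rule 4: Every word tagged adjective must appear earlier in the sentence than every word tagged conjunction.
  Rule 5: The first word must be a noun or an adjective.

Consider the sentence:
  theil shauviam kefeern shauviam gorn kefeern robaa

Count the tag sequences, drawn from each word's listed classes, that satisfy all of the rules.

10

Candidates per position — 1:theil {adjective,noun}; 2:shauviam {adjective,conjunction}; 3:kefeern {preposition,adjective}; 4:shauviam {adjective,conjunction}; 5:gorn {conjunction}; 6:kefeern {preposition,adjective}; 7:robaa {preposition}.
There are 32 candidate sequences in total.
Checking each against the rules leaves 10 sequences.
Count = 10.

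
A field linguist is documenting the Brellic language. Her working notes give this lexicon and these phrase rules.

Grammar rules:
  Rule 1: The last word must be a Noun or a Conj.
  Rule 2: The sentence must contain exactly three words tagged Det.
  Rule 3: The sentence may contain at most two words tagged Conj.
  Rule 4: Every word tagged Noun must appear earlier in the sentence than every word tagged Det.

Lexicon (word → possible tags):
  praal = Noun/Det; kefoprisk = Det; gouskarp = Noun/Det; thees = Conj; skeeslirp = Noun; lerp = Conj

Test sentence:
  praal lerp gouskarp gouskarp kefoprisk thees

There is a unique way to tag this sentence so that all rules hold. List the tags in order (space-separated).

Noun Conj Det Det Det Conj

Candidates per position — 1:praal {Noun,Det}; 2:lerp {Conj}; 3:gouskarp {Noun,Det}; 4:gouskarp {Noun,Det}; 5:kefoprisk {Det}; 6:thees {Conj}.
The remaining ambiguous positions (1, 3, 4) are resolved jointly — only one combination satisfies every rule.
So the tagging must be: Noun Conj Det Det Det Conj.
Verifying each rule — rule 1 holds; rule 2 holds; rule 3 holds; rule 4 holds.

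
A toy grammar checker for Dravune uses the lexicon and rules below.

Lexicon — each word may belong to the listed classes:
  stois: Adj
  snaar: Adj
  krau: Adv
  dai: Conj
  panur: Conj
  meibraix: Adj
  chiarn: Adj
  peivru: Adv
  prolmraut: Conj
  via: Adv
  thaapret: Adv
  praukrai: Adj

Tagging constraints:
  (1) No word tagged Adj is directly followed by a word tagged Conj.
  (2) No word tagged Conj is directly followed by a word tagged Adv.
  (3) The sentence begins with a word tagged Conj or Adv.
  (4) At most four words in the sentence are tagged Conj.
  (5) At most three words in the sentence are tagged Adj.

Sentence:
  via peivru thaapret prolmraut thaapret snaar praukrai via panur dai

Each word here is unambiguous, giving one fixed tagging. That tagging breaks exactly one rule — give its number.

2

Fixed tagging: Adv Adv Adv Conj Adv Adj Adj Adv Conj Conj.
Applying the rules: R1 ✓, R2 ✗, R3 ✓, R4 ✓, R5 ✓.
Only rule 2 fails.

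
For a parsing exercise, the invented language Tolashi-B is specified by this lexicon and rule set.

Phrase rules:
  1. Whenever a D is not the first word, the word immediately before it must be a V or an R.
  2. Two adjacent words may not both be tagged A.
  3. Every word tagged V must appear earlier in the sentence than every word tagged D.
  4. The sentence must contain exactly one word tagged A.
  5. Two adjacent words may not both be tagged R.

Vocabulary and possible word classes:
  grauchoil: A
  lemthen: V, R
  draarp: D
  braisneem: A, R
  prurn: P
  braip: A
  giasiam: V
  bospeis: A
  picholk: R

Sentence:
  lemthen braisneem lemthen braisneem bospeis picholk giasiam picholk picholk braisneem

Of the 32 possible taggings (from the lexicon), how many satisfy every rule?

0

Candidates per position — 1:lemthen {V,R}; 2:braisneem {A,R}; 3:lemthen {V,R}; 4:braisneem {A,R}; 5:bospeis {A}; 6:picholk {R}; 7:giasiam {V}; 8:picholk {R}; 9:picholk {R}; 10:braisneem {A,R}.
There are 32 candidate sequences in total.
Rule 5 cannot be satisfied by any choice of tags from the lexicon.
So there is no consistent tagging.
Count = 0.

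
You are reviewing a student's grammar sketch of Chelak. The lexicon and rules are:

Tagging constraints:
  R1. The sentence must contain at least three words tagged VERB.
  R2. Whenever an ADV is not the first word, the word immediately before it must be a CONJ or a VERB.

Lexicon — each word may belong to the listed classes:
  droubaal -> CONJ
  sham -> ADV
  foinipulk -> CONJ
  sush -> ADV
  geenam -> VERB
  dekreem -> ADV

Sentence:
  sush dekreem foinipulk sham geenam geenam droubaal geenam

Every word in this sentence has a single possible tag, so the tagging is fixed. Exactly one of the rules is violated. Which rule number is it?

2

Fixed tagging: ADV ADV CONJ ADV VERB VERB CONJ VERB.
Applying the rules: R1 ok, R2 fails.
Only rule 2 fails.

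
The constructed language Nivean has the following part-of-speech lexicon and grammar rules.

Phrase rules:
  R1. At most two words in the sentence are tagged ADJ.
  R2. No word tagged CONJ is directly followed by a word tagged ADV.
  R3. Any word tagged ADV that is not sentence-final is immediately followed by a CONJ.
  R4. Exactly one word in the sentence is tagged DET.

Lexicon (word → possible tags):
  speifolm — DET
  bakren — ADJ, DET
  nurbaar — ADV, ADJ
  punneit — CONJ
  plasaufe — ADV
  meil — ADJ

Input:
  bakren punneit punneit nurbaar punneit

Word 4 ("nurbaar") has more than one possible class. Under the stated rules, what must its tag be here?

Candidates per position — 1:bakren {ADJ,DET}; 2:punneit {CONJ}; 3:punneit {CONJ}; 4:nurbaar {ADV,ADJ}; 5:punneit {CONJ}.
Position 1: ADJ is ruled out by rule 4; that leaves DET.
Position 4: ADV is ruled out by rule 2; that leaves ADJ.
The only consistent sequence is: DET CONJ CONJ ADJ CONJ.
Check: rule 1 satisfied; rule 2 satisfied; rule 3 satisfied; rule 4 satisfied.

ADJ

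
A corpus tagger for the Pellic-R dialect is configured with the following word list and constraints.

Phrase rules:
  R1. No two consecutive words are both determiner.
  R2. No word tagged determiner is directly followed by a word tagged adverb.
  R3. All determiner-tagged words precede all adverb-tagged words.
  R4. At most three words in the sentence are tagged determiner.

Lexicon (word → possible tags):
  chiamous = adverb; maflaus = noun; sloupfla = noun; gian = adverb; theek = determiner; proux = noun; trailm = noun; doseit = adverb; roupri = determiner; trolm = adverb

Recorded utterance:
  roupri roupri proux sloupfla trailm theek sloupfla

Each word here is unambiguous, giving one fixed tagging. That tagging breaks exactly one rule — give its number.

Fixed tagging: determiner determiner noun noun noun determiner noun.
Checking each rule: R1 ✗, R2 ✓, R3 ✓, R4 ✓.
Only rule 1 fails.

1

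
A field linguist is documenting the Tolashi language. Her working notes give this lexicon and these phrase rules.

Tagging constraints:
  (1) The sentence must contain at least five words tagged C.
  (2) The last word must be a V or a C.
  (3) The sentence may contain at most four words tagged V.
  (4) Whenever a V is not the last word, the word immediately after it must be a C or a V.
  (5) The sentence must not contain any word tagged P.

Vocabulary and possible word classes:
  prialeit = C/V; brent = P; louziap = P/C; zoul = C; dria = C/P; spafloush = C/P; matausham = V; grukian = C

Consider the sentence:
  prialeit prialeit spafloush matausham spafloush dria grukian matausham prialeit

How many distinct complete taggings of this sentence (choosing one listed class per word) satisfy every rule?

7

Candidates per position — 1:prialeit {C,V}; 2:prialeit {C,V}; 3:spafloush {C,P}; 4:matausham {V}; 5:spafloush {C,P}; 6:dria {C,P}; 7:grukian {C}; 8:matausham {V}; 9:prialeit {C,V}.
There are 64 candidate sequences in total.
Checking each against the rules leaves 7 sequences.
Count = 7.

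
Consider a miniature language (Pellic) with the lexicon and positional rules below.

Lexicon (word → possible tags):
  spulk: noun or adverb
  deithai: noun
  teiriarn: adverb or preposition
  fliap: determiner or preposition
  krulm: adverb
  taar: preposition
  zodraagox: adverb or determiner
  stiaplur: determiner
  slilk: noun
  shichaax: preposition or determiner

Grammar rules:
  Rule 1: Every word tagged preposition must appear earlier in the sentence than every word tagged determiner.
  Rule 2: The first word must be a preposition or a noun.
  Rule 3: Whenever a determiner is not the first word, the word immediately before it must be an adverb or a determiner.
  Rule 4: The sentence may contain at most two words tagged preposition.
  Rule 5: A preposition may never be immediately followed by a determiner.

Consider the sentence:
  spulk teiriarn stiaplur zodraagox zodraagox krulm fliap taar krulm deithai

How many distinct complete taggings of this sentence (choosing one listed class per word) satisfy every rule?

Candidates per position — 1:spulk {noun,adverb}; 2:teiriarn {adverb,preposition}; 3:stiaplur {determiner}; 4:zodraagox {adverb,determiner}; 5:zodraagox {adverb,determiner}; 6:krulm {adverb}; 7:fliap {determiner,preposition}; 8:taar {preposition}; 9:krulm {adverb}; 10:deithai {noun}.
There are 32 candidate sequences in total.
Rule 1 cannot be satisfied by any choice of tags from the lexicon.
So there is no consistent tagging.
Count = 0.

0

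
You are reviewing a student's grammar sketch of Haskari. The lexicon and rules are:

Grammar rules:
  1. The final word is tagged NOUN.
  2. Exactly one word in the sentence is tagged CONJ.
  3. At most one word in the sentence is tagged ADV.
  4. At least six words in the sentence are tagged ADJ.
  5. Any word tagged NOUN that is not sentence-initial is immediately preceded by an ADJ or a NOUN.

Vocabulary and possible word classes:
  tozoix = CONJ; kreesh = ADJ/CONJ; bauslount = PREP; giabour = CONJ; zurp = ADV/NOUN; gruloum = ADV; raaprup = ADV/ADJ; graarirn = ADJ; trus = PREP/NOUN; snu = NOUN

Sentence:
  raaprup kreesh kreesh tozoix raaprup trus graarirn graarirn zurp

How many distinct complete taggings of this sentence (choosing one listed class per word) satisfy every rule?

Candidates per position — 1:raaprup {ADV,ADJ}; 2:kreesh {ADJ,CONJ}; 3:kreesh {ADJ,CONJ}; 4:tozoix {CONJ}; 5:raaprup {ADV,ADJ}; 6:trus {PREP,NOUN}; 7:graarirn {ADJ}; 8:graarirn {ADJ}; 9:zurp {ADV,NOUN}.
There are 64 candidate sequences in total.
The sequences that satisfy every rule: ADJ ADJ ADJ CONJ ADJ PREP ADJ ADJ NOUN; ADJ ADJ ADJ CONJ ADJ NOUN ADJ ADJ NOUN.
Count = 2.

2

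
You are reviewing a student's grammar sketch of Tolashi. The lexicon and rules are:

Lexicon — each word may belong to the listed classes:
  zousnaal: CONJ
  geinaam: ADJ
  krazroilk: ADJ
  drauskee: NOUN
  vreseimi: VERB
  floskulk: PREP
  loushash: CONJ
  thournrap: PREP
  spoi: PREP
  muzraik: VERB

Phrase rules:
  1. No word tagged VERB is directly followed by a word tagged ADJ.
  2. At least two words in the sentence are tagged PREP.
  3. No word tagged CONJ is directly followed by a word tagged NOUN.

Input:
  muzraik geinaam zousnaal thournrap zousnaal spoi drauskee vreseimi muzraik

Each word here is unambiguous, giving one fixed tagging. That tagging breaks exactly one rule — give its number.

1

Fixed tagging: VERB ADJ CONJ PREP CONJ PREP NOUN VERB VERB.
Rule check: R1 fail, R2 pass, R3 pass.
Only rule 1 fails.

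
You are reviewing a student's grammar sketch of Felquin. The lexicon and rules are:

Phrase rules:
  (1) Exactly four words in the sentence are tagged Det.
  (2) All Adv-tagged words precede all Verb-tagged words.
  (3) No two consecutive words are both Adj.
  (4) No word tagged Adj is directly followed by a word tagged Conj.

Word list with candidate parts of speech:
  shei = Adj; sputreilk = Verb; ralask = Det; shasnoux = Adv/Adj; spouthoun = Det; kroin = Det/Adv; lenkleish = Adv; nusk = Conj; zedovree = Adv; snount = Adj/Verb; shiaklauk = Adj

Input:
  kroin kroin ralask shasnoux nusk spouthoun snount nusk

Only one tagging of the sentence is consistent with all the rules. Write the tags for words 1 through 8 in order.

Candidates per position — 1:kroin {Det,Adv}; 2:kroin {Det,Adv}; 3:ralask {Det}; 4:shasnoux {Adv,Adj}; 5:nusk {Conj}; 6:spouthoun {Det}; 7:snount {Adj,Verb}; 8:nusk {Conj}.
If word 1 were Adv, no tagging could satisfy rule 1; so word 1 is Det.
If word 2 were Adv, no tagging could satisfy rule 1; so word 2 is Det.
If word 4 were Adj, no tagging could satisfy rule 4; so word 4 is Adv.
If word 7 were Adj, no tagging could satisfy rule 4; so word 7 is Verb.
The unique satisfying tagging is: Det Det Det Adv Conj Det Verb Conj.
Check: rule 1 satisfied; rule 2 satisfied; rule 3 satisfied; rule 4 satisfied.

Det Det Det Adv Conj Det Verb Conj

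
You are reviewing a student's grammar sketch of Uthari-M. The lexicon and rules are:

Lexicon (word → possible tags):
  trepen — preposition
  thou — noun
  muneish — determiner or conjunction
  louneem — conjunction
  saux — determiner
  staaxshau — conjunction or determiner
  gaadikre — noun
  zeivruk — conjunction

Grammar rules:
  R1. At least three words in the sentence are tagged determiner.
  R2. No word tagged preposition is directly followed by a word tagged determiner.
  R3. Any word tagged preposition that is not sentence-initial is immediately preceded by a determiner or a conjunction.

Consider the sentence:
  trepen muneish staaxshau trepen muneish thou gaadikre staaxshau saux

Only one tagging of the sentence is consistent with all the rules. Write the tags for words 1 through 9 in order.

preposition conjunction determiner preposition conjunction noun noun determiner determiner

Candidates per position — 1:trepen {preposition}; 2:muneish {determiner,conjunction}; 3:staaxshau {conjunction,determiner}; 4:trepen {preposition}; 5:muneish {determiner,conjunction}; 6:thou {noun}; 7:gaadikre {noun}; 8:staaxshau {conjunction,determiner}; 9:saux {determiner}.
Word 2 cannot be determiner — rule 2 would then fail for every completion. It is conjunction.
Word 5 cannot be determiner — rule 2 would then fail for every completion. It is conjunction.
Word 8 cannot be conjunction — rule 1 would then fail for every completion. It is determiner.
Word 3 cannot be conjunction — rule 1 would then fail for every completion. It is determiner.
That leaves exactly one tagging: preposition conjunction determiner preposition conjunction noun noun determiner determiner.
Verifying each rule — rule 1 holds; rule 2 holds; rule 3 holds.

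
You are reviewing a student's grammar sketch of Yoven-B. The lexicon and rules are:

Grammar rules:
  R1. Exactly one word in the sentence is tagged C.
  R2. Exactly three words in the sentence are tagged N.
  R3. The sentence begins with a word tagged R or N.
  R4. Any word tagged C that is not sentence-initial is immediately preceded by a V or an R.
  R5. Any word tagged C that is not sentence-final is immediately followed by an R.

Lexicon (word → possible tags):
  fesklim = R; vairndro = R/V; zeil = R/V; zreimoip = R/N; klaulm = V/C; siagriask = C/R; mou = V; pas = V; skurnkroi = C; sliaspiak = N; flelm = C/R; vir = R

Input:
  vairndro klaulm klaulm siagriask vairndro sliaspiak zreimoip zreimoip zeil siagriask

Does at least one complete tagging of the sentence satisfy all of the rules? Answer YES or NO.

Candidates per position — 1:vairndro {R,V}; 2:klaulm {V,C}; 3:klaulm {V,C}; 4:siagriask {C,R}; 5:vairndro {R,V}; 6:sliaspiak {N}; 7:zreimoip {R,N}; 8:zreimoip {R,N}; 9:zeil {R,V}; 10:siagriask {C,R}.
One satisfying assignment: R V V C R N N N V R.
Rule-by-rule: rule 1 holds; rule 2 holds; rule 3 holds; rule 4 holds; rule 5 holds.

YES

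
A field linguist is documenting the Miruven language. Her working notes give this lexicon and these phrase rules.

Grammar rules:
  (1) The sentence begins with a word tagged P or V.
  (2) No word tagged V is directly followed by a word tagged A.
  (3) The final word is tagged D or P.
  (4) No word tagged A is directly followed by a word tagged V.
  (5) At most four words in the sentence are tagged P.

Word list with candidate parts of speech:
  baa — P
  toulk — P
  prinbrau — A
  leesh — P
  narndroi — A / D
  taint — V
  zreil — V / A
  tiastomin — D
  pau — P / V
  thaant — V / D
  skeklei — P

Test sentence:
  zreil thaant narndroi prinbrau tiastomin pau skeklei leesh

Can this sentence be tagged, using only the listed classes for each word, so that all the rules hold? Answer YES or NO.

YES

Candidates per position — 1:zreil {V,A}; 2:thaant {V,D}; 3:narndroi {A,D}; 4:prinbrau {A}; 5:tiastomin {D}; 6:pau {P,V}; 7:skeklei {P}; 8:leesh {P}.
One satisfying assignment: V V D A D P P P.
Check: rule 1 satisfied; rule 2 satisfied; rule 3 satisfied; rule 4 satisfied; rule 5 satisfied.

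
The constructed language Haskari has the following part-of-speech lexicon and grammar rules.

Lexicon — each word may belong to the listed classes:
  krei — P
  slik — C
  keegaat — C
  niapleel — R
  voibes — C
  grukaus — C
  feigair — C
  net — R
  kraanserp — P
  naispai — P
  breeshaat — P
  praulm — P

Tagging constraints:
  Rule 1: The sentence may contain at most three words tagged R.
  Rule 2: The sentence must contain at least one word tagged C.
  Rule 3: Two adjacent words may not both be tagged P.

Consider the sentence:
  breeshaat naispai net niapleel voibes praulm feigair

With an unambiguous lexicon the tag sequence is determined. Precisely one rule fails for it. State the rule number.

3

Fixed tagging: P P R R C P C.
Checking each rule: R1 ✓, R2 ✓, R3 ✗.
Only rule 3 fails.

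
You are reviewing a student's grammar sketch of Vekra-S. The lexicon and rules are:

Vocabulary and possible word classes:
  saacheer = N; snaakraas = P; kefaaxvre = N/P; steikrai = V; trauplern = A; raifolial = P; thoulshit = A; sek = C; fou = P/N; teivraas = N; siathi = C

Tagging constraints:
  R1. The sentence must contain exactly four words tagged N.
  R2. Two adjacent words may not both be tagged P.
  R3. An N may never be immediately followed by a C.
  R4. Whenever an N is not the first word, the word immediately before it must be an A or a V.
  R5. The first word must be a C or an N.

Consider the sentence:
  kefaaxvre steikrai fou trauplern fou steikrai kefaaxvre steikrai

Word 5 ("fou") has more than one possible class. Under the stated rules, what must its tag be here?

Candidates per position — 1:kefaaxvre {N,P}; 2:steikrai {V}; 3:fou {P,N}; 4:trauplern {A}; 5:fou {P,N}; 6:steikrai {V}; 7:kefaaxvre {N,P}; 8:steikrai {V}.
At position 1, choosing P makes rule 1 impossible to satisfy; hence N.
At position 3, choosing P makes rule 1 impossible to satisfy; hence N.
At position 5, choosing P makes rule 1 impossible to satisfy; hence N.
At position 7, choosing P makes rule 1 impossible to satisfy; hence N.
So the tagging must be: N V N A N V N V.
Rule-by-rule: rule 1 ok; rule 2 ok; rule 3 ok; rule 4 ok; rule 5 ok.

N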